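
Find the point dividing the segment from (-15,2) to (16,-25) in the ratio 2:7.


Px = (2*16 + 7*(-15))/9 = -73/9 = -8.1111
Py = (2*(-25) + 7*2)/9 = -36/9 = -4.0000

P = (-8.1111, -4.0000)


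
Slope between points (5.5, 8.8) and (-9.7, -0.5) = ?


dy = -0.5 - 8.8 = -9.3
dx = -9.7 - 5.5 = -15.2
m = -9.3/(-15.2) = 0.6118

m = 0.6118


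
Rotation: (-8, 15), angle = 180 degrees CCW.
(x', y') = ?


cos(180) = -1, sin(180) = 0
x' = -8*(-1) - 15*0 = 8
y' = -8*0 + 15*(-1) = -15

(8, -15)


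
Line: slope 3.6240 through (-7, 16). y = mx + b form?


y - 16 = 3.6240(x + 7)
y = 3.6240x + 16 - 3.6240*(-7)
y = 3.6240x + 41.3680

y = 3.6240x + 41.3680


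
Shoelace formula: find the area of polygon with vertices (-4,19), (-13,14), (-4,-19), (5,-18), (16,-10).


sum(xi*y_{i+1}) = -4*14 - 13*(-19) - 4*(-18) + 5*(-10) + 16*19 = 517
sum(yi*x_{i+1}) = 19*(-13) + 14*(-4) - 19*5 - 18*16 - 10*(-4) = -646
Area = |517 + 646|/2 = 1163/2 = 581.5000

581.5000 sq units


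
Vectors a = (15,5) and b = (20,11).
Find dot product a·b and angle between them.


a·b = 15*20 + 5*11 = 300 + 55 = 355
|a| = sqrt(225+25) = 15.8114
|b| = sqrt(400+121) = 22.8254
cos(theta) = 355/(sqrt(250)*sqrt(521)) = 355/sqrt(130250) = 0.983647
theta = arccos(355/sqrt(130250)) = 10.3758 degrees

a·b = 355, theta = 10.3758 deg


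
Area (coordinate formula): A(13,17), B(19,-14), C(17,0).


13*(-14-0) = -182
19*(0-17) = -323
17*(17+ 14) = 527
sum = 22
Area = |22|/2 = 11.0000

11.0000 sq units


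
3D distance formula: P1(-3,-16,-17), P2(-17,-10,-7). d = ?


dx=-14, dy=6, dz=10
d = sqrt(196+36+100) = sqrt(332) = 18.2209

18.2209


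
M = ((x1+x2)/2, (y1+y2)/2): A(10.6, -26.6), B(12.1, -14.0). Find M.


Mx = (10.6 + 12.1)/2 = 22.7/2 = 11.3500
My = (-26.6 - 14.0)/2 = -40.6/2 = -20.3000

(11.3500, -20.3000)


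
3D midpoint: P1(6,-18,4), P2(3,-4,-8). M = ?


Mx = (6+3)/2 = 4.5000
My = (-18- 4)/2 = -11.0000
Mz = (4- 8)/2 = -2.0000

M = (4.5000, -11.0000, -2.0000)


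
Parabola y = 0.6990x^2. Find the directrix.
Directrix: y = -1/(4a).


a = 0.6990
1/(4a) = 0.3577
directrix: y = -0.3577 = -0.3577

y = -0.3577


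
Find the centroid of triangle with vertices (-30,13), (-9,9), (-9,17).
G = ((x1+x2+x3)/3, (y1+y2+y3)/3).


Gx = (-30- 9- 9)/3 = -48/3 = -16.0000
Gy = (13+9+17)/3 = 39/3 = 13.0000

G = (-16.0000, 13.0000)


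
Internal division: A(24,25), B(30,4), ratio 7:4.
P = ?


Px = (7*30 + 4*24)/11 = 306/11 = 27.8182
Py = (7*4 + 4*25)/11 = 128/11 = 11.6364

P = (27.8182, 11.6364)


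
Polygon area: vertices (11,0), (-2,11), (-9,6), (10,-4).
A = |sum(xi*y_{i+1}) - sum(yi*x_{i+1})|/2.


sum(xi*y_{i+1}) = 11*11 - 2*6 - 9*(-4) + 10*0 = 145
sum(yi*x_{i+1}) = 0*(-2) + 11*(-9) + 6*10 - 4*11 = -83
Area = |145 + 83|/2 = 228/2 = 114.0000

114.0000 sq units


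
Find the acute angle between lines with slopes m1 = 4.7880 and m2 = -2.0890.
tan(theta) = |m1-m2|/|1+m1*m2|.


m1-m2 = 6.877
1+m1*m2 = -9.002132
tan(theta) = |6.877/(-9.002132)| = 0.763930
theta = arctan(|6.877/(-9.002132)|) = 37.3773 degrees (acute angle)

37.3773 degrees


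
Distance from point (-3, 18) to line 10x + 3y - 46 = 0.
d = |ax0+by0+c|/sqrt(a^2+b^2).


|10*(-3) + 3*18 - 46| = |-22| = 22
sqrt(100 + 9) = sqrt(109) = 10.4403
d = 22/sqrt(109) = 2.1072

2.1072


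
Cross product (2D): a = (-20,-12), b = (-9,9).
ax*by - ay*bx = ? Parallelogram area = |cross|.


cross = -20*9 + 12*(-9) = -180 - 108 = -288
Parallelogram area = |-288| = 288

cross = -288, parallelogram area = 288


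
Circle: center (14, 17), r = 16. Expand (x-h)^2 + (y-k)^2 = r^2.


(x-14)^2 + (y-17)^2 = 16^2
D = -2h = -28, E = -2k = -34
F = h^2+k^2-r^2 = 196+289-256 = 229

x^2 + y^2 - 28x - 34y + 229 = 0


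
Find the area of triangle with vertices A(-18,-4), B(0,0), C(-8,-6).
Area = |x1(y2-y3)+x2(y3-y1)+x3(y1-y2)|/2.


-18*(0+ 6) = -108
0*(-6+ 4) = 0
-8*(-4-0) = 32
sum = -76
Area = |-76|/2 = 38.0000

38.0000 sq units


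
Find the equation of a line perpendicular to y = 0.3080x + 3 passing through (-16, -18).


Perpendicular slope = -1/m1 = -1/0.3080 = -3.2468
b2 = y0 - m2*x0 = -18 - 16/0.3080 = -18 - 51.9481 = -69.9481

y = -3.2468x - 69.9481


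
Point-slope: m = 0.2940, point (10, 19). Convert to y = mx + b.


y - 19 = 0.2940(x - 10)
y = 0.2940x + 19 - 0.2940*10
y = 0.2940x + 16.0600

y = 0.2940x + 16.0600


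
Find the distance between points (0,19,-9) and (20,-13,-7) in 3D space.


dx=20, dy=-32, dz=2
d = sqrt(400+1024+4) = sqrt(1428) = 37.7889

37.7889


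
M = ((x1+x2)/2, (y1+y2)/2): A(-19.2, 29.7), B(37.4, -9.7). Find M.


Mx = (-19.2 + 37.4)/2 = 18.2/2 = 9.1000
My = (29.7 - 9.7)/2 = 20.0/2 = 10.0000

(9.1000, 10.0000)


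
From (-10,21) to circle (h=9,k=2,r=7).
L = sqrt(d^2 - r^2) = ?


d = sqrt((-10-9)^2 + (21-2)^2) = sqrt(361+361) = 26.8701
L = sqrt(722.0000 - 49) = sqrt(673.0000) = 25.9422

25.9422


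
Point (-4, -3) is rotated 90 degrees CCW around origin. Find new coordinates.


cos(90) = 0, sin(90) = 1
x' = -4*0 + 3*1 = 3
y' = -4*1 - 3*0 = -4

(3, -4)


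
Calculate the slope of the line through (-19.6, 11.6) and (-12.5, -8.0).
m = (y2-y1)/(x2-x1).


dy = -8.0 - 11.6 = -19.6
dx = -12.5 + 19.6 = 7.1
m = -19.6/7.1 = -2.7606

m = -2.7606


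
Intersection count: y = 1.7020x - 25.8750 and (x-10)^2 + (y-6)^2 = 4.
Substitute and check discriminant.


Substitute y = 1.7020x - 25.8750: (x-10)^2 + (1.7020x- 25.8750-6)^2 = 4
Expand to Ax^2 + Bx + C = 0, where b-k = -31.875
A = 1+m^2 = 3.896804
B = 2(m(b-k) - h) = 2(1.7020*(-31.875) - 10) = -128.5025
C = h^2 + (b-k)^2 - r^2 = 100 + 1016.015625 - 4 = 1112.015625
disc = B^2-4AC = 16512.8925 - 17333.2277 = -820.3352
disc < 0

0 intersection points


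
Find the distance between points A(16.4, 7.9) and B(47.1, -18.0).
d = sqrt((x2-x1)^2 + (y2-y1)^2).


dx = 47.1 - 16.4 = 30.7
dy = -18.0 - 7.9 = -25.9
d = sqrt(942.49 + 670.81) = sqrt(1613.3) = 40.1659

40.1659


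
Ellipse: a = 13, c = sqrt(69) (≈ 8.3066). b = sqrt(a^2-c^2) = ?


b^2 = 13^2 - (sqrt(69))^2 = 169 - 69 = 100
b = sqrt(100) = 10

b = 10


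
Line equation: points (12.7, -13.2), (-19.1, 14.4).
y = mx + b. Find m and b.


m = (27.6)/(-31.8) = -0.8679
b = y1 - m*x1 = -13.2 - (27.6*12.7)/(-31.8) = -13.2 + 11.0226 = -2.1774

y = -0.8679x - 2.1774


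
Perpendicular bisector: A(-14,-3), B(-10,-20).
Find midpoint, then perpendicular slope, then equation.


Midpoint = (-12, -11.5)
Slope of AB = dy/dx = -17/4 = -4.2500
Perp slope = -dx/dy = 4/17 = 0.2353
b = My - (perp slope)*Mx = -11.5 + (4*(-12))/(-17) = -11.5 + 2.8235 = -8.6765

y = 0.2353x - 8.6765


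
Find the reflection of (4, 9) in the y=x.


Reflection rule for y=x: (y, x)
(4, 9) -> (9, 4)

(9, 4)


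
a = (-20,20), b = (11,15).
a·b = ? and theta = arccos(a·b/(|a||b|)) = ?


a·b = -20*11 + 20*15 = -220 + 300 = 80
|a| = sqrt(400+400) = 28.2843
|b| = sqrt(121+225) = 18.6011
cos(theta) = 80/(sqrt(800)*sqrt(346)) = 80/sqrt(276800) = 0.152057
theta = arccos(80/sqrt(276800)) = 81.2538 degrees

a·b = 80, theta = 81.2538 deg


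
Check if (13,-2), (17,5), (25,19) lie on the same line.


13*(5-19) + 17*(19+ 2) + 25*(-2-5)
= -182 + 357 - 175 = 0

Yes, collinear (determinant = 0)


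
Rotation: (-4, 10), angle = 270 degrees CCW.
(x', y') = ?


cos(270) = 0, sin(270) = -1
x' = -4*0 - 10*(-1) = 10
y' = -4*(-1) + 10*0 = 4

(10, 4)


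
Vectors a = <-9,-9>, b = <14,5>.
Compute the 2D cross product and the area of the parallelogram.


cross = -9*5 + 9*14 = -45 + 126 = 81
Parallelogram area = |81| = 81

cross = 81, parallelogram area = 81


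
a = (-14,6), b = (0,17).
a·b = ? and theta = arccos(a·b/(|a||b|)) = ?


a·b = -14*0 + 6*17 = 0 + 102 = 102
|a| = sqrt(196+36) = 15.2315
|b| = sqrt(0+289) = 17.0000
cos(theta) = 102/(sqrt(232)*sqrt(289)) = 102/sqrt(67048) = 0.393919
theta = arccos(102/sqrt(67048)) = 66.8014 degrees

a·b = 102, theta = 66.8014 deg


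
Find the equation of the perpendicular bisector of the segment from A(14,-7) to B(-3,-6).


Midpoint = (5.5, -6.5)
Slope of AB = dy/dx = 1/(-17) = -0.0588
Perp slope = -dx/dy = 17/1 = 17.0000
b = My - (perp slope)*Mx = -6.5 + (-17*5.5)/1 = -6.5 - 93.5000 = -100.0000

y = 17.0000x - 100.0000


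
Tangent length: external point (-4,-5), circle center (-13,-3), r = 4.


d = sqrt((-4+ 13)^2 + (-5+ 3)^2) = sqrt(81+4) = 9.2195
L = sqrt(85.0000 - 16) = sqrt(69.0000) = 8.3066

8.3066


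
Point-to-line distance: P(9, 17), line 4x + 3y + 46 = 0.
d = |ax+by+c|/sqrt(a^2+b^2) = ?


|4*9 + 3*17 + 46| = |133| = 133
sqrt(16 + 9) = sqrt(25) = 5.0000
d = 133/sqrt(25) = 26.6000

26.6000


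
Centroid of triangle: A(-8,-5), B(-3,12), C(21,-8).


Gx = (-8- 3+21)/3 = 10/3 = 3.3333
Gy = (-5+12- 8)/3 = -1/3 = -0.3333

G = (3.3333, -0.3333)


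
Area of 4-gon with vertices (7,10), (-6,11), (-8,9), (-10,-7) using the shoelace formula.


sum(xi*y_{i+1}) = 7*11 - 6*9 - 8*(-7) - 10*10 = -21
sum(yi*x_{i+1}) = 10*(-6) + 11*(-8) + 9*(-10) - 7*7 = -287
Area = |-21 + 287|/2 = 266/2 = 133.0000

133.0000 sq units


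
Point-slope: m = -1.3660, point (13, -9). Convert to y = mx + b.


y + 9 = -1.3660(x - 13)
y = -1.3660x - 9 + 1.3660*13
y = -1.3660x + 8.7580

y = -1.3660x + 8.7580


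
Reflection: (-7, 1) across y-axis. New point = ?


Reflection rule for y-axis: (-x, y)
(-7, 1) -> (7, 1)

(7, 1)


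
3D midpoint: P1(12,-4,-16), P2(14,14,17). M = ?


Mx = (12+14)/2 = 13.0000
My = (-4+14)/2 = 5.0000
Mz = (-16+17)/2 = 0.5000

M = (13.0000, 5.0000, 0.5000)


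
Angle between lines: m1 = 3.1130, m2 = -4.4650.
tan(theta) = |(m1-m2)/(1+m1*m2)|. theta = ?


m1-m2 = 7.578
1+m1*m2 = -12.899545
tan(theta) = |7.578/(-12.899545)| = 0.587463
theta = arctan(|7.578/(-12.899545)|) = 30.4326 degrees (acute angle)

30.4326 degrees


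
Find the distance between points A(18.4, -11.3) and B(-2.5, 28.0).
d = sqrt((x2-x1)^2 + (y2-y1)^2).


dx = -2.5 - 18.4 = -20.9
dy = 28.0 + 11.3 = 39.3
d = sqrt(436.81 + 1544.49) = sqrt(1981.3) = 44.5118

44.5118


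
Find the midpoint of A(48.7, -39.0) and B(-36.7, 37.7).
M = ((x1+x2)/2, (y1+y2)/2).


Mx = (48.7 - 36.7)/2 = 12.0/2 = 6.0000
My = (-39.0 + 37.7)/2 = -1.3/2 = -0.6500

(6.0000, -0.6500)


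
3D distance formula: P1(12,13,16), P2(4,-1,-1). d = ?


dx=-8, dy=-14, dz=-17
d = sqrt(64+196+289) = sqrt(549) = 23.4307

23.4307


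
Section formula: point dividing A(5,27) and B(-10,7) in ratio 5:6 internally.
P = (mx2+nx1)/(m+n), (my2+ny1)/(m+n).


Px = (5*(-10) + 6*5)/11 = -20/11 = -1.8182
Py = (5*7 + 6*27)/11 = 197/11 = 17.9091

P = (-1.8182, 17.9091)


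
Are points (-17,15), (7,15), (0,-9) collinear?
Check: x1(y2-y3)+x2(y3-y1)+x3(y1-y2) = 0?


-17*(15+ 9) + 7*(-9-15) + 0*(15-15)
= -408 - 168 + 0 = -576

No, not collinear (determinant = -576)


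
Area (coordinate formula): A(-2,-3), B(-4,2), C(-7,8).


-2*(2-8) = 12
-4*(8+ 3) = -44
-7*(-3-2) = 35
sum = 3
Area = |3|/2 = 1.5000

1.5000 sq units


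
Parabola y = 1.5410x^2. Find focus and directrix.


a = 1.5410
1/(4a) = 0.1622
Focus = (0, 0.1622)
Directrix: y = -0.1622

Focus = (0, 0.1622), Directrix: y = -0.1622


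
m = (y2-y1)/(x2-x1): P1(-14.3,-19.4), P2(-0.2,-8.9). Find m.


dy = -8.9 + 19.4 = 10.5
dx = -0.2 + 14.3 = 14.1
m = 10.5/14.1 = 0.7447

m = 0.7447


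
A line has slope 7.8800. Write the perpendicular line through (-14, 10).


Perpendicular slope = -1/m1 = -1/7.8800 = -0.1269
b2 = y0 - m2*x0 = 10 - 14/7.8800 = 10 - 1.7766 = 8.2234

y = -0.1269x + 8.2234


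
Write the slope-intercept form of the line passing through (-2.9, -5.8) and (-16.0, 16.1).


m = (21.9)/(-13.1) = -1.6718
b = y1 - m*x1 = -5.8 - (21.9*(-2.9))/(-13.1) = -5.8 - 4.8481 = -10.6481

y = -1.6718x - 10.6481


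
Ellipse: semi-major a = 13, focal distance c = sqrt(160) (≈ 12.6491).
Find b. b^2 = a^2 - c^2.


b^2 = 13^2 - (sqrt(160))^2 = 169 - 160 = 9
b = sqrt(9) = 3

b = 3


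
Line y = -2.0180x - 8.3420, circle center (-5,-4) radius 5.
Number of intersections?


Substitute y = -2.0180x - 8.3420: (x+ 5)^2 + (-2.0180x- 8.3420+ 4)^2 = 25
Expand to Ax^2 + Bx + C = 0, where b-k = -4.342
A = 1+m^2 = 5.072324
B = 2(m(b-k) - h) = 2(-2.0180*(-4.342) + 5) = 27.524312
C = h^2 + (b-k)^2 - r^2 = 25 + 18.852964 - 25 = 18.852964
disc = B^2-4AC = 757.5878 - 382.5134 = 375.0744
disc > 0

2 intersection points


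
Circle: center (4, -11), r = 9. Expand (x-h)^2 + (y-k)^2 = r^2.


(x-4)^2 + (y+ 11)^2 = 9^2
D = -2h = -8, E = -2k = 22
F = h^2+k^2-r^2 = 16+121-81 = 56

x^2 + y^2 - 8x + 22y + 56 = 0


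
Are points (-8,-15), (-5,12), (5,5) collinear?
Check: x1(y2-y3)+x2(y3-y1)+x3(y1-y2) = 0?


-8*(12-5) - 5*(5+ 15) + 5*(-15-12)
= -56 - 100 - 135 = -291

No, not collinear (determinant = -291)


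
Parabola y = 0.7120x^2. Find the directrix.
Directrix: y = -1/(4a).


a = 0.7120
1/(4a) = 0.3511
directrix: y = -0.3511 = -0.3511

y = -0.3511


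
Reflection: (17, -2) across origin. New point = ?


Reflection rule for origin: (-x, -y)
(17, -2) -> (-17, 2)

(-17, 2)


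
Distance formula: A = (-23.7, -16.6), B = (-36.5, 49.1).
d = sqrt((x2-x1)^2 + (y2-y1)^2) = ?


dx = -36.5 + 23.7 = -12.8
dy = 49.1 + 16.6 = 65.7
d = sqrt(163.84 + 4316.49) = sqrt(4480.33) = 66.9353

66.9353


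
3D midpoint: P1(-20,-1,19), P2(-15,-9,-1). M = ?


Mx = (-20- 15)/2 = -17.5000
My = (-1- 9)/2 = -5.0000
Mz = (19- 1)/2 = 9.0000

M = (-17.5000, -5.0000, 9.0000)


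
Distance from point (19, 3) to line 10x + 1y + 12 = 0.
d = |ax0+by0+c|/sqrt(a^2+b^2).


|10*19 + 1*3 + 12| = |205| = 205
sqrt(100 + 1) = sqrt(101) = 10.0499
d = 205/sqrt(101) = 20.3983

20.3983


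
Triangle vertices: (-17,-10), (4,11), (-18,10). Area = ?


-17*(11-10) = -17
4*(10+ 10) = 80
-18*(-10-11) = 378
sum = 441
Area = |441|/2 = 220.5000

220.5000 sq units


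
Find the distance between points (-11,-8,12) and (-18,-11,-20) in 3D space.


dx=-7, dy=-3, dz=-32
d = sqrt(49+9+1024) = sqrt(1082) = 32.8938

32.8938


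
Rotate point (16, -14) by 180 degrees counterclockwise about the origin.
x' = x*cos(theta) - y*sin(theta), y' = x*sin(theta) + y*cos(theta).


cos(180) = -1, sin(180) = 0
x' = 16*(-1) + 14*0 = -16
y' = 16*0 - 14*(-1) = 14

(-16, 14)


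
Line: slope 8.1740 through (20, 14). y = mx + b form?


y - 14 = 8.1740(x - 20)
y = 8.1740x + 14 - 8.1740*20
y = 8.1740x - 149.4800

y = 8.1740x - 149.4800


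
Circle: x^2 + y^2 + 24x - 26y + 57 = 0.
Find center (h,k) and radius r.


h = -D/2 = -24/2 = -12
k = -E/2 = 26/2 = 13
r^2 = h^2 + k^2 - F = 144 + 169 - 57 = 256
r = 16

Center (-12, 13), radius = 16


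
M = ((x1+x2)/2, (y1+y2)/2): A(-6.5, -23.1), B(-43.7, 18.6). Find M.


Mx = (-6.5 - 43.7)/2 = -50.2/2 = -25.1000
My = (-23.1 + 18.6)/2 = -4.5/2 = -2.2500

(-25.1000, -2.2500)


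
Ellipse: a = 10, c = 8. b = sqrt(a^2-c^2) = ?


b^2 = 10^2 - (8)^2 = 100 - 64 = 36
b = sqrt(36) = 6

b = 6


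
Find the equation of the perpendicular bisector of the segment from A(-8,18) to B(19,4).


Midpoint = (5.5, 11)
Slope of AB = dy/dx = -14/27 = -0.5185
Perp slope = -dx/dy = 27/14 = 1.9286
b = My - (perp slope)*Mx = 11 + (27*5.5)/(-14) = 11 - 10.6071 = 0.3929

y = 1.9286x + 0.3929


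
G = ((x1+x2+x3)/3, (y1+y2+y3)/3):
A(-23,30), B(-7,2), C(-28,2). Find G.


Gx = (-23- 7- 28)/3 = -58/3 = -19.3333
Gy = (30+2+2)/3 = 34/3 = 11.3333

G = (-19.3333, 11.3333)


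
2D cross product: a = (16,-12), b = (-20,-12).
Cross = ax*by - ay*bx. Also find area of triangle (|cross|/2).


cross = 16*(-12) + 12*(-20) = -192 - 240 = -432
Triangle area = |-432|/2 = 432/2 = 216.0000

cross = -432, triangle area = 216.0000


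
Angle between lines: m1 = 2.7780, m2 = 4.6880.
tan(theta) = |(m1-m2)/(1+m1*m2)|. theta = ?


m1-m2 = -1.91
1+m1*m2 = 14.023264
tan(theta) = |-1.91/14.023264| = 0.136202
theta = arctan(|-1.91/14.023264|) = 7.7561 degrees (acute angle)

7.7561 degrees


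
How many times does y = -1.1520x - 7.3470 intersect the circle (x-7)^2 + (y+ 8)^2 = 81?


Substitute y = -1.1520x - 7.3470: (x-7)^2 + (-1.1520x- 7.3470+ 8)^2 = 81
Expand to Ax^2 + Bx + C = 0, where b-k = 0.653
A = 1+m^2 = 2.327104
B = 2(m(b-k) - h) = 2(-1.1520*0.653 - 7) = -15.504512
C = h^2 + (b-k)^2 - r^2 = 49 + 0.426409 - 81 = -31.573591
disc = B^2-4AC = 240.3899 + 293.9001 = 534.2900
disc > 0

2 intersection points


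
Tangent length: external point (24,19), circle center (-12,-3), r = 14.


d = sqrt((24+ 12)^2 + (19+ 3)^2) = sqrt(1296+484) = 42.1900
L = sqrt(1780.0000 - 196) = sqrt(1584.0000) = 39.7995

39.7995


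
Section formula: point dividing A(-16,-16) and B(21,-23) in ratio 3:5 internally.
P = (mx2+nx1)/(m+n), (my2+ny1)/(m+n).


Px = (3*21 + 5*(-16))/8 = -17/8 = -2.1250
Py = (3*(-23) + 5*(-16))/8 = -149/8 = -18.6250

P = (-2.1250, -18.6250)


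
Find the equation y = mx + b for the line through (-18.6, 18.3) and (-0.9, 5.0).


m = (-13.3)/(17.7) = -0.7514
b = y1 - m*x1 = 18.3 - (-13.3*(-18.6))/(17.7) = 18.3 - 13.9763 = 4.3237

y = -0.7514x + 4.3237


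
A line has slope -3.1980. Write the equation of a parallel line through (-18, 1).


Parallel lines have equal slopes.
m2 = -3.1980
b2 = 1 + 3.1980*(-18) = -56.5640

y = -3.1980x - 56.5640


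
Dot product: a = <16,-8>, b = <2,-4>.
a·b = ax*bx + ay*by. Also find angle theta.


a·b = 16*2 - 8*(-4) = 32 + 32 = 64
|a| = sqrt(256+64) = 17.8885
|b| = sqrt(4+16) = 4.4721
cos(theta) = 64/(sqrt(320)*sqrt(20)) = 64/sqrt(6400) = 0.800000
theta = arccos(64/sqrt(6400)) = 36.8699 degrees

a·b = 64, theta = 36.8699 deg


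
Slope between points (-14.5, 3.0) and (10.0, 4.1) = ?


dy = 4.1 - 3.0 = 1.1
dx = 10.0 + 14.5 = 24.5
m = 1.1/24.5 = 0.0449

m = 0.0449


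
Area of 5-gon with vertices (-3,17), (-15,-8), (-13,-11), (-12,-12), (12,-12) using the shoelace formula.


sum(xi*y_{i+1}) = -3*(-8) - 15*(-11) - 13*(-12) - 12*(-12) + 12*17 = 693
sum(yi*x_{i+1}) = 17*(-15) - 8*(-13) - 11*(-12) - 12*12 - 12*(-3) = -127
Area = |693 + 127|/2 = 820/2 = 410.0000

410.0000 sq units


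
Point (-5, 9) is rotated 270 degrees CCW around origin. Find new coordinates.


cos(270) = 0, sin(270) = -1
x' = -5*0 - 9*(-1) = 9
y' = -5*(-1) + 9*0 = 5

(9, 5)


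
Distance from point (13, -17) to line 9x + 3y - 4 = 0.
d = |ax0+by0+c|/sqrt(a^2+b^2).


|9*13 + 3*(-17) - 4| = |62| = 62
sqrt(81 + 9) = sqrt(90) = 9.4868
d = 62/sqrt(90) = 6.5354

6.5354


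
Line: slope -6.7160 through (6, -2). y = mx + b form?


y + 2 = -6.7160(x - 6)
y = -6.7160x - 2 + 6.7160*6
y = -6.7160x + 38.2960

y = -6.7160x + 38.2960


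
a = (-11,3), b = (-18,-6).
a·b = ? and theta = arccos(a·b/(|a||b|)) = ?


a·b = -11*(-18) + 3*(-6) = 198 - 18 = 180
|a| = sqrt(121+9) = 11.4018
|b| = sqrt(324+36) = 18.9737
cos(theta) = 180/(sqrt(130)*sqrt(360)) = 180/sqrt(46800) = 0.832050
theta = arccos(180/sqrt(46800)) = 33.6901 degrees

a·b = 180, theta = 33.6901 deg


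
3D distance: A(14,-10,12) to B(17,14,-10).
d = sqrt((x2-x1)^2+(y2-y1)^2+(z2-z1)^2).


dx=3, dy=24, dz=-22
d = sqrt(9+576+484) = sqrt(1069) = 32.6956

32.6956


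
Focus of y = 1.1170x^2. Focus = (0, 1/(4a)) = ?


a = 1.1170
4a = 4.4680
focus = (0, 1/4.4680) = (0, 0.2238)

Focus = (0, 0.2238)


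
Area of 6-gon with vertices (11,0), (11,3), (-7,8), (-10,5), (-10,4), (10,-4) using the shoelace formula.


sum(xi*y_{i+1}) = 11*3 + 11*8 - 7*5 - 10*4 - 10*(-4) + 10*0 = 86
sum(yi*x_{i+1}) = 0*11 + 3*(-7) + 8*(-10) + 5*(-10) + 4*10 - 4*11 = -155
Area = |86 + 155|/2 = 241/2 = 120.5000

120.5000 sq units


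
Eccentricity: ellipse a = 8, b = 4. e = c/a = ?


c = sqrt(64-16) = sqrt(48) = 6.9282
e = c/a = sqrt(48)/8 = 0.8660

e = 0.8660


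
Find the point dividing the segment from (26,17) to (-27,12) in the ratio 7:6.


Px = (7*(-27) + 6*26)/13 = -33/13 = -2.5385
Py = (7*12 + 6*17)/13 = 186/13 = 14.3077

P = (-2.5385, 14.3077)


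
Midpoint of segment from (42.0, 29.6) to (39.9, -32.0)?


Mx = (42.0 + 39.9)/2 = 81.9/2 = 40.9500
My = (29.6 - 32.0)/2 = -2.4/2 = -1.2000

(40.9500, -1.2000)


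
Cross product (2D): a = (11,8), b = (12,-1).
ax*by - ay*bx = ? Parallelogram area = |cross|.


cross = 11*(-1) - 8*12 = -11 - 96 = -107
Parallelogram area = |-107| = 107

cross = -107, parallelogram area = 107


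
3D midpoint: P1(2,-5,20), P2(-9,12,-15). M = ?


Mx = (2- 9)/2 = -3.5000
My = (-5+12)/2 = 3.5000
Mz = (20- 15)/2 = 2.5000

M = (-3.5000, 3.5000, 2.5000)


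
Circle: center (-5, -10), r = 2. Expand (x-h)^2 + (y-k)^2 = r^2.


(x+ 5)^2 + (y+ 10)^2 = 2^2
D = -2h = 10, E = -2k = 20
F = h^2+k^2-r^2 = 25+100-4 = 121

x^2 + y^2 + 10x + 20y + 121 = 0


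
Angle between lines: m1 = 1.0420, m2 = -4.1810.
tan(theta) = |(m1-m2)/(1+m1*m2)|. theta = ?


m1-m2 = 5.223
1+m1*m2 = -3.356602
tan(theta) = |5.223/(-3.356602)| = 1.556038
theta = arctan(|5.223/(-3.356602)|) = 57.2729 degrees (acute angle)

57.2729 degrees


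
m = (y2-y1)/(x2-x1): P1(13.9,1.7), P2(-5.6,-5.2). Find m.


dy = -5.2 - 1.7 = -6.9
dx = -5.6 - 13.9 = -19.5
m = -6.9/(-19.5) = 0.3538

m = 0.3538


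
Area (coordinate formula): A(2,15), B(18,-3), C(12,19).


2*(-3-19) = -44
18*(19-15) = 72
12*(15+ 3) = 216
sum = 244
Area = |244|/2 = 122.0000

122.0000 sq units


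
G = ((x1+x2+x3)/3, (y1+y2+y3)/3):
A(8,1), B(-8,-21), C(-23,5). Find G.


Gx = (8- 8- 23)/3 = -23/3 = -7.6667
Gy = (1- 21+5)/3 = -15/3 = -5.0000

G = (-7.6667, -5.0000)


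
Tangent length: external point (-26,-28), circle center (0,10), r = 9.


d = sqrt((-26-0)^2 + (-28-10)^2) = sqrt(676+1444) = 46.0435
L = sqrt(2120.0000 - 81) = sqrt(2039.0000) = 45.1553

45.1553


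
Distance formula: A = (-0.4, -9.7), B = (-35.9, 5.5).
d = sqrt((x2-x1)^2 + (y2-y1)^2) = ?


dx = -35.9 + 0.4 = -35.5
dy = 5.5 + 9.7 = 15.2
d = sqrt(1260.25 + 231.04) = sqrt(1491.29) = 38.6172

38.6172


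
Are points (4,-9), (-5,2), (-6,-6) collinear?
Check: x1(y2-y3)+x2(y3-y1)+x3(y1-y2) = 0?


4*(2+ 6) - 5*(-6+ 9) - 6*(-9-2)
= 32 - 15 + 66 = 83

No, not collinear (determinant = 83)


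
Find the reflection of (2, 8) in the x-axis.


Reflection rule for x-axis: (x, -y)
(2, 8) -> (2, -8)

(2, -8)


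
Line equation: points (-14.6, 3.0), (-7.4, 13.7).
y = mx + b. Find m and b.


m = (10.7)/(7.2) = 1.4861
b = y1 - m*x1 = 3.0 - (10.7*(-14.6))/(7.2) = 3.0 + 21.6972 = 24.6972

y = 1.4861x + 24.6972


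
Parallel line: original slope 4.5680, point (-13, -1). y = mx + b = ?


Parallel lines have equal slopes.
m2 = 4.5680
b2 = -1 - 4.5680*(-13) = 58.3840

y = 4.5680x + 58.3840


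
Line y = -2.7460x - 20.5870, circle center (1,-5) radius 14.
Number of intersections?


Substitute y = -2.7460x - 20.5870: (x-1)^2 + (-2.7460x- 20.5870+ 5)^2 = 196
Expand to Ax^2 + Bx + C = 0, where b-k = -15.587
A = 1+m^2 = 8.540516
B = 2(m(b-k) - h) = 2(-2.7460*(-15.587) - 1) = 83.603804
C = h^2 + (b-k)^2 - r^2 = 1 + 242.954569 - 196 = 47.954569
disc = B^2-4AC = 6989.5960 - 1638.2271 = 5351.3689
disc > 0

2 intersection points


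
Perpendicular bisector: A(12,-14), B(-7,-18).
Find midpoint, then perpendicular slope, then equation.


Midpoint = (2.5, -16)
Slope of AB = dy/dx = -4/(-19) = 0.2105
Perp slope = -dx/dy = -19/4 = -4.7500
b = My - (perp slope)*Mx = -16 + (-19*2.5)/(-4) = -16 + 11.8750 = -4.1250

y = -4.7500x - 4.1250


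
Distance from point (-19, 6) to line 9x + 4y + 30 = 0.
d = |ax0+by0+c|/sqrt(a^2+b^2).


|9*(-19) + 4*6 + 30| = |-117| = 117
sqrt(81 + 16) = sqrt(97) = 9.8489
d = 117/sqrt(97) = 11.8796

11.8796


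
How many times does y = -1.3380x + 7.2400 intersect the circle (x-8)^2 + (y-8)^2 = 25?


Substitute y = -1.3380x + 7.2400: (x-8)^2 + (-1.3380x+7.2400-8)^2 = 25
Expand to Ax^2 + Bx + C = 0, where b-k = -0.76
A = 1+m^2 = 2.790244
B = 2(m(b-k) - h) = 2(-1.3380*(-0.76) - 8) = -13.96624
C = h^2 + (b-k)^2 - r^2 = 64 + 0.5776 - 25 = 39.5776
disc = B^2-4AC = 195.0559 - 441.7246 = -246.6687
disc < 0

0 intersection points


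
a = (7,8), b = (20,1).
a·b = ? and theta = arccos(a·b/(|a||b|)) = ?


a·b = 7*20 + 8*1 = 140 + 8 = 148
|a| = sqrt(49+64) = 10.6301
|b| = sqrt(400+1) = 20.0250
cos(theta) = 148/(sqrt(113)*sqrt(401)) = 148/sqrt(45313) = 0.695265
theta = arccos(148/sqrt(45313)) = 45.9517 degrees

a·b = 148, theta = 45.9517 deg


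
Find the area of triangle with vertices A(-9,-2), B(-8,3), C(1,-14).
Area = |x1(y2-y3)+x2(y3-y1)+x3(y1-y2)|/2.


-9*(3+ 14) = -153
-8*(-14+ 2) = 96
1*(-2-3) = -5
sum = -62
Area = |-62|/2 = 31.0000

31.0000 sq units


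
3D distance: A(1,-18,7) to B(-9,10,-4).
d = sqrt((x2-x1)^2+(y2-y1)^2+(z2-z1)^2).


dx=-10, dy=28, dz=-11
d = sqrt(100+784+121) = sqrt(1005) = 31.7017

31.7017


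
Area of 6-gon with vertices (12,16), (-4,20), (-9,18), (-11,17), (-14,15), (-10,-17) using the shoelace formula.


sum(xi*y_{i+1}) = 12*20 - 4*18 - 9*17 - 11*15 - 14*(-17) - 10*16 = -72
sum(yi*x_{i+1}) = 16*(-4) + 20*(-9) + 18*(-11) + 17*(-14) + 15*(-10) - 17*12 = -1034
Area = |-72 + 1034|/2 = 962/2 = 481.0000

481.0000 sq units


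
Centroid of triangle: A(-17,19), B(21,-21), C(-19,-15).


Gx = (-17+21- 19)/3 = -15/3 = -5.0000
Gy = (19- 21- 15)/3 = -17/3 = -5.6667

G = (-5.0000, -5.6667)


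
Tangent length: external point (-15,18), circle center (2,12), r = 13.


d = sqrt((-15-2)^2 + (18-12)^2) = sqrt(289+36) = 18.0278
L = sqrt(325.0000 - 169) = sqrt(156.0000) = 12.4900

12.4900


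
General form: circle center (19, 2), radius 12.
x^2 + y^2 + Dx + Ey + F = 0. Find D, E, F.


(x-19)^2 + (y-2)^2 = 12^2
D = -2h = -38, E = -2k = -4
F = h^2+k^2-r^2 = 361+4-144 = 221

D = -38, E = -4, F = 221


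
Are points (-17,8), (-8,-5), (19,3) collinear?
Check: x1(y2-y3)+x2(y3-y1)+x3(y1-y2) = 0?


-17*(-5-3) - 8*(3-8) + 19*(8+ 5)
= 136 + 40 + 247 = 423

No, not collinear (determinant = 423)


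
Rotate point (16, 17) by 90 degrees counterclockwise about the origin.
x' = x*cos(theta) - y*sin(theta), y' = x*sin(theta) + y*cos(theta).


cos(90) = 0, sin(90) = 1
x' = 16*0 - 17*1 = -17
y' = 16*1 + 17*0 = 16

(-17, 16)


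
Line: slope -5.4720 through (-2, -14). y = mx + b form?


y + 14 = -5.4720(x + 2)
y = -5.4720x - 14 + 5.4720*(-2)
y = -5.4720x - 24.9440

y = -5.4720x - 24.9440


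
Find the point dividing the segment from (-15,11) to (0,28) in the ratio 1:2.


Px = (1*0 + 2*(-15))/3 = -30/3 = -10.0000
Py = (1*28 + 2*11)/3 = 50/3 = 16.6667

P = (-10.0000, 16.6667)


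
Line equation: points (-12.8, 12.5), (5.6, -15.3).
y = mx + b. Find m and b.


m = (-27.8)/(18.4) = -1.5109
b = y1 - m*x1 = 12.5 - (-27.8*(-12.8))/(18.4) = 12.5 - 19.3391 = -6.8391

y = -1.5109x - 6.8391


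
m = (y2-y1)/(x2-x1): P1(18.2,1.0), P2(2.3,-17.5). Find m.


dy = -17.5 - 1.0 = -18.5
dx = 2.3 - 18.2 = -15.9
m = -18.5/(-15.9) = 1.1635

m = 1.1635


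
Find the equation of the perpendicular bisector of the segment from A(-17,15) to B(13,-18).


Midpoint = (-2, -1.5)
Slope of AB = dy/dx = -33/30 = -1.1000
Perp slope = -dx/dy = 30/33 = 0.9091
b = My - (perp slope)*Mx = -1.5 + (30*(-2))/(-33) = -1.5 + 1.8182 = 0.3182

y = 0.9091x + 0.3182


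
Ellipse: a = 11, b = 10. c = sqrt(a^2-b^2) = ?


c^2 = 11^2 - 10^2 = 121 - 100 = 21
c = sqrt(21) = 4.5826

c = 4.5826


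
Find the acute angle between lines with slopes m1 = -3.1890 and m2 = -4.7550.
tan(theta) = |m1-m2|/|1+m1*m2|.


m1-m2 = 1.566
1+m1*m2 = 16.163695
tan(theta) = |1.566/16.163695| = 0.096884
theta = arctan(|1.566/16.163695|) = 5.5338 degrees (acute angle)

5.5338 degrees


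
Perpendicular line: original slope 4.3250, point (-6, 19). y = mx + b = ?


Perpendicular slope = -1/m1 = -1/4.3250 = -0.2312
b2 = y0 - m2*x0 = 19 - 6/4.3250 = 19 - 1.3873 = 17.6127

y = -0.2312x + 17.6127


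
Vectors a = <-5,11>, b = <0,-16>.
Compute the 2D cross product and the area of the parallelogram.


cross = -5*(-16) - 11*0 = 80 - 0 = 80
Parallelogram area = |80| = 80

cross = 80, parallelogram area = 80


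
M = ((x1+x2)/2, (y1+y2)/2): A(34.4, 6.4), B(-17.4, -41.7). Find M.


Mx = (34.4 - 17.4)/2 = 17.0/2 = 8.5000
My = (6.4 - 41.7)/2 = -35.3/2 = -17.6500

(8.5000, -17.6500)


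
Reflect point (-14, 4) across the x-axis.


Reflection rule for x-axis: (x, -y)
(-14, 4) -> (-14, -4)

(-14, -4)


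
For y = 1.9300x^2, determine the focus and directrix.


a = 1.9300
1/(4a) = 0.1295
Focus = (0, 0.1295)
Directrix: y = -0.1295

Focus = (0, 0.1295), Directrix: y = -0.1295


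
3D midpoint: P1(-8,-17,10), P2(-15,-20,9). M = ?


Mx = (-8- 15)/2 = -11.5000
My = (-17- 20)/2 = -18.5000
Mz = (10+9)/2 = 9.5000

M = (-11.5000, -18.5000, 9.5000)


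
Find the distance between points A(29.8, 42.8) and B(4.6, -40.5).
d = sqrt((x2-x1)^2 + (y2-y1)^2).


dx = 4.6 - 29.8 = -25.2
dy = -40.5 - 42.8 = -83.3
d = sqrt(635.04 + 6938.89) = sqrt(7573.93) = 87.0283

87.0283


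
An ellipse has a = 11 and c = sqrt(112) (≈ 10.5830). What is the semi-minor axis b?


b^2 = 11^2 - (sqrt(112))^2 = 121 - 112 = 9
b = sqrt(9) = 3

b = 3


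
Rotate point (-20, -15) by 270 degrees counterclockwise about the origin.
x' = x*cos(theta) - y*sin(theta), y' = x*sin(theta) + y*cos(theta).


cos(270) = 0, sin(270) = -1
x' = -20*0 + 15*(-1) = -15
y' = -20*(-1) - 15*0 = 20

(-15, 20)


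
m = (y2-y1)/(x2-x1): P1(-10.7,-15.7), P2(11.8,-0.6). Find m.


dy = -0.6 + 15.7 = 15.1
dx = 11.8 + 10.7 = 22.5
m = 15.1/22.5 = 0.6711

m = 0.6711


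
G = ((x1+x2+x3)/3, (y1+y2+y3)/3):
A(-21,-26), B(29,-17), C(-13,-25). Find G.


Gx = (-21+29- 13)/3 = -5/3 = -1.6667
Gy = (-26- 17- 25)/3 = -68/3 = -22.6667

G = (-1.6667, -22.6667)


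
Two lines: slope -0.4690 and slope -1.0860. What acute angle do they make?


m1-m2 = 0.617
1+m1*m2 = 1.509334
tan(theta) = |0.617/1.509334| = 0.408790
theta = arctan(|0.617/1.509334|) = 22.2342 degrees (acute angle)

22.2342 degrees


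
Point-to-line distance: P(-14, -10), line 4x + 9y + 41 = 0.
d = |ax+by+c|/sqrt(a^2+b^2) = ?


|4*(-14) + 9*(-10) + 41| = |-105| = 105
sqrt(16 + 81) = sqrt(97) = 9.8489
d = 105/sqrt(97) = 10.6611

10.6611


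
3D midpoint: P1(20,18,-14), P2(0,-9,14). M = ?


Mx = (20+0)/2 = 10.0000
My = (18- 9)/2 = 4.5000
Mz = (-14+14)/2 = 0

M = (10.0000, 4.5000, 0)


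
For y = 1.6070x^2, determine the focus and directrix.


a = 1.6070
1/(4a) = 0.1556
Focus = (0, 0.1556)
Directrix: y = -0.1556

Focus = (0, 0.1556), Directrix: y = -0.1556


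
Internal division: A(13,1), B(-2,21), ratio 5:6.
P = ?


Px = (5*(-2) + 6*13)/11 = 68/11 = 6.1818
Py = (5*21 + 6*1)/11 = 111/11 = 10.0909

P = (6.1818, 10.0909)


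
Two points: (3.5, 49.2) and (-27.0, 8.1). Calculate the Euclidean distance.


dx = -27.0 - 3.5 = -30.5
dy = 8.1 - 49.2 = -41.1
d = sqrt(930.25 + 1689.21) = sqrt(2619.46) = 51.1807

51.1807


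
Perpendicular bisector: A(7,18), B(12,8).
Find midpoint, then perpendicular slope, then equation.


Midpoint = (9.5, 13)
Slope of AB = dy/dx = -10/5 = -2.0000
Perp slope = -dx/dy = 5/10 = 0.5000
b = My - (perp slope)*Mx = 13 + (5*9.5)/(-10) = 13 - 4.7500 = 8.2500

y = 0.5000x + 8.2500


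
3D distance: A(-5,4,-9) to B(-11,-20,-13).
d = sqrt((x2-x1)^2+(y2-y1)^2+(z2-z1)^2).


dx=-6, dy=-24, dz=-4
d = sqrt(36+576+16) = sqrt(628) = 25.0599

25.0599


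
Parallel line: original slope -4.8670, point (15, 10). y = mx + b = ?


Parallel lines have equal slopes.
m2 = -4.8670
b2 = 10 + 4.8670*15 = 83.0050

y = -4.8670x + 83.0050


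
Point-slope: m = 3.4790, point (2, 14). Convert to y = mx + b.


y - 14 = 3.4790(x - 2)
y = 3.4790x + 14 - 3.4790*2
y = 3.4790x + 7.0420

y = 3.4790x + 7.0420


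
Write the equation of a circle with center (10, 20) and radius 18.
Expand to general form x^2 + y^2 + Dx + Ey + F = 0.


(x-10)^2 + (y-20)^2 = 18^2
D = -2h = -20, E = -2k = -40
F = h^2+k^2-r^2 = 100+400-324 = 176

x^2 + y^2 - 20x - 40y + 176 = 0


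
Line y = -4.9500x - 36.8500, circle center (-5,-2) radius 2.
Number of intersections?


Substitute y = -4.9500x - 36.8500: (x+ 5)^2 + (-4.9500x- 36.8500+ 2)^2 = 4
Expand to Ax^2 + Bx + C = 0, where b-k = -34.85
A = 1+m^2 = 25.5025
B = 2(m(b-k) - h) = 2(-4.9500*(-34.85) + 5) = 355.015
C = h^2 + (b-k)^2 - r^2 = 25 + 1214.5225 - 4 = 1235.5225
disc = B^2-4AC = 126035.6502 - 126035.6502 = 0
disc = 0

1 intersection point (tangent)


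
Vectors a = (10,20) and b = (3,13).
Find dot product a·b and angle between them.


a·b = 10*3 + 20*13 = 30 + 260 = 290
|a| = sqrt(100+400) = 22.3607
|b| = sqrt(9+169) = 13.3417
cos(theta) = 290/(sqrt(500)*sqrt(178)) = 290/sqrt(89000) = 0.972082
theta = arccos(290/sqrt(89000)) = 13.5704 degrees

a·b = 290, theta = 13.5704 deg


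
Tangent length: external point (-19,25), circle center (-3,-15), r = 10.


d = sqrt((-19+ 3)^2 + (25+ 15)^2) = sqrt(256+1600) = 43.0813
L = sqrt(1856.0000 - 100) = sqrt(1756.0000) = 41.9047

41.9047


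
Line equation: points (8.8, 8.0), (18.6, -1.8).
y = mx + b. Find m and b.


m = (-9.8)/(9.8) = -1.0000
b = y1 - m*x1 = 8.0 - (-9.8*8.8)/(9.8) = 8.0 + 8.8000 = 16.8000

y = -1.0000x + 16.8000


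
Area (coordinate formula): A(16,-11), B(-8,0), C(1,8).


16*(0-8) = -128
-8*(8+ 11) = -152
1*(-11-0) = -11
sum = -291
Area = |-291|/2 = 145.5000

145.5000 sq units


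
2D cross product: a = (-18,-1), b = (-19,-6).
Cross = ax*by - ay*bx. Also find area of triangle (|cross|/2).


cross = -18*(-6) + 1*(-19) = 108 - 19 = 89
Triangle area = |89|/2 = 89/2 = 44.5000

cross = 89, triangle area = 44.5000


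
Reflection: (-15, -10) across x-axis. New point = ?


Reflection rule for x-axis: (x, -y)
(-15, -10) -> (-15, 10)

(-15, 10)


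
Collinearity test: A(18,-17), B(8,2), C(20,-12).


18*(2+ 12) + 8*(-12+ 17) + 20*(-17-2)
= 252 + 40 - 380 = -88

No, not collinear (determinant = -88)


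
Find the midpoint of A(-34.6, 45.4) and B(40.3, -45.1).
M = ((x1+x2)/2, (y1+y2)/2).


Mx = (-34.6 + 40.3)/2 = 5.7/2 = 2.8500
My = (45.4 - 45.1)/2 = 0.3/2 = 0.1500

(2.8500, 0.1500)


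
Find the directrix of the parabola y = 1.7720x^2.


a = 1.7720
1/(4a) = 0.1411
directrix: y = -0.1411 = -0.1411

y = -0.1411


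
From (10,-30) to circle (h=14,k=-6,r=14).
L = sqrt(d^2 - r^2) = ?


d = sqrt((10-14)^2 + (-30+ 6)^2) = sqrt(16+576) = 24.3311
L = sqrt(592.0000 - 196) = sqrt(396.0000) = 19.8997

19.8997


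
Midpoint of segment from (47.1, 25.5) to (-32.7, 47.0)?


Mx = (47.1 - 32.7)/2 = 14.4/2 = 7.2000
My = (25.5 + 47.0)/2 = 72.5/2 = 36.2500

(7.2000, 36.2500)


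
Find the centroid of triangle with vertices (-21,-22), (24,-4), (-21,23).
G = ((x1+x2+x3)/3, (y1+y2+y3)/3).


Gx = (-21+24- 21)/3 = -18/3 = -6.0000
Gy = (-22- 4+23)/3 = -3/3 = -1.0000

G = (-6.0000, -1.0000)


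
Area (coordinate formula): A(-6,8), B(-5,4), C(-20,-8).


-6*(4+ 8) = -72
-5*(-8-8) = 80
-20*(8-4) = -80
sum = -72
Area = |-72|/2 = 36.0000

36.0000 sq units


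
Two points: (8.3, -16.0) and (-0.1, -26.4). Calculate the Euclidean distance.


dx = -0.1 - 8.3 = -8.4
dy = -26.4 + 16.0 = -10.4
d = sqrt(70.56 + 108.16) = sqrt(178.72) = 13.3686

13.3686


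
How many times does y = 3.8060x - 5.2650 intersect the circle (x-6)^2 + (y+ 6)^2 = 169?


Substitute y = 3.8060x - 5.2650: (x-6)^2 + (3.8060x- 5.2650+ 6)^2 = 169
Expand to Ax^2 + Bx + C = 0, where b-k = 0.735
A = 1+m^2 = 15.485636
B = 2(m(b-k) - h) = 2(3.8060*0.735 - 6) = -6.40518
C = h^2 + (b-k)^2 - r^2 = 36 + 0.540225 - 169 = -132.459775
disc = B^2-4AC = 41.0263 + 8204.8954 = 8245.9217
disc > 0

2 intersection points


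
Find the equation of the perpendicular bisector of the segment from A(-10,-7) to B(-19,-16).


Midpoint = (-14.5, -11.5)
Slope of AB = dy/dx = -9/(-9) = 1.0000
Perp slope = -dx/dy = -9/9 = -1.0000
b = My - (perp slope)*Mx = -11.5 + (-9*(-14.5))/(-9) = -11.5 - 14.5000 = -26.0000

y = -1.0000x - 26.0000


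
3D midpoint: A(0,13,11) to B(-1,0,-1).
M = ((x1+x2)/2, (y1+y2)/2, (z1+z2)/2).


Mx = (0- 1)/2 = -0.5000
My = (13+0)/2 = 6.5000
Mz = (11- 1)/2 = 5.0000

M = (-0.5000, 6.5000, 5.0000)


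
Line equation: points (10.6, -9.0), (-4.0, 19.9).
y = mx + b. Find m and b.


m = (28.9)/(-14.6) = -1.9795
b = y1 - m*x1 = -9.0 - (28.9*10.6)/(-14.6) = -9.0 + 20.9822 = 11.9822

y = -1.9795x + 11.9822


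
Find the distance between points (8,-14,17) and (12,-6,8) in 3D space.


dx=4, dy=8, dz=-9
d = sqrt(16+64+81) = sqrt(161) = 12.6886

12.6886


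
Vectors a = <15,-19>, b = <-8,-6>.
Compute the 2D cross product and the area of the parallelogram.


cross = 15*(-6) + 19*(-8) = -90 - 152 = -242
Parallelogram area = |-242| = 242

cross = -242, parallelogram area = 242


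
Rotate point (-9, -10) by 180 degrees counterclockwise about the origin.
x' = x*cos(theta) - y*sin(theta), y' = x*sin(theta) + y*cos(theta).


cos(180) = -1, sin(180) = 0
x' = -9*(-1) + 10*0 = 9
y' = -9*0 - 10*(-1) = 10

(9, 10)


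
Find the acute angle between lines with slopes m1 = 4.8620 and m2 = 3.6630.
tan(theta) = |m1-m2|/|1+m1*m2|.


m1-m2 = 1.199
1+m1*m2 = 18.809506
tan(theta) = |1.199/18.809506| = 0.063744
theta = arctan(|1.199/18.809506|) = 3.6473 degrees (acute angle)

3.6473 degrees


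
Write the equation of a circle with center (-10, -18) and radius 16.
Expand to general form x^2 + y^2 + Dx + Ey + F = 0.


(x+ 10)^2 + (y+ 18)^2 = 16^2
D = -2h = 20, E = -2k = 36
F = h^2+k^2-r^2 = 100+324-256 = 168

x^2 + y^2 + 20x + 36y + 168 = 0


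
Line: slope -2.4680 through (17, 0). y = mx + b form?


y - 0 = -2.4680(x - 17)
y = -2.4680x + 0 + 2.4680*17
y = -2.4680x + 41.9560

y = -2.4680x + 41.9560


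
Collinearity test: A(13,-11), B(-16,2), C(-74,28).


13*(2-28) - 16*(28+ 11) - 74*(-11-2)
= -338 - 624 + 962 = 0

Yes, collinear (determinant = 0)


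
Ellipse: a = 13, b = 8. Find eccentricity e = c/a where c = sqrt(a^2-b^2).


c = sqrt(169-64) = sqrt(105) = 10.2470
e = c/a = sqrt(105)/13 = 0.7882

e = 0.7882


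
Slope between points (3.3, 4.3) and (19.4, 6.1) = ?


dy = 6.1 - 4.3 = 1.8
dx = 19.4 - 3.3 = 16.1
m = 1.8/16.1 = 0.1118

m = 0.1118


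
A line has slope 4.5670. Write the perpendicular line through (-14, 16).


Perpendicular slope = -1/m1 = -1/4.5670 = -0.2190
b2 = y0 - m2*x0 = 16 - 14/4.5670 = 16 - 3.0655 = 12.9345

y = -0.2190x + 12.9345


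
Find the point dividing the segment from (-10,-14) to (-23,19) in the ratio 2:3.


Px = (2*(-23) + 3*(-10))/5 = -76/5 = -15.2000
Py = (2*19 + 3*(-14))/5 = -4/5 = -0.8000

P = (-15.2000, -0.8000)


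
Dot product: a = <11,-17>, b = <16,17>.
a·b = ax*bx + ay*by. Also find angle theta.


a·b = 11*16 - 17*17 = 176 - 289 = -113
|a| = sqrt(121+289) = 20.2485
|b| = sqrt(256+289) = 23.3452
cos(theta) = -113/(sqrt(410)*sqrt(545)) = -113/sqrt(223450) = -0.239050
theta = arccos(-113/sqrt(223450)) = 103.8305 degrees

a·b = -113, theta = 103.8305 deg


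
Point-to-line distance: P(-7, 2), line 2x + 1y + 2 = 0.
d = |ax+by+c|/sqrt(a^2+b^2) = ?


|2*(-7) + 1*2 + 2| = |-10| = 10
sqrt(4 + 1) = sqrt(5) = 2.2361
d = 10/sqrt(5) = 4.4721

4.4721


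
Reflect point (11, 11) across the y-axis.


Reflection rule for y-axis: (-x, y)
(11, 11) -> (-11, 11)

(-11, 11)


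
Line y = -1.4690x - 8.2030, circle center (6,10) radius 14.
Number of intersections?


Substitute y = -1.4690x - 8.2030: (x-6)^2 + (-1.4690x- 8.2030-10)^2 = 196
Expand to Ax^2 + Bx + C = 0, where b-k = -18.203
A = 1+m^2 = 3.157961
B = 2(m(b-k) - h) = 2(-1.4690*(-18.203) - 6) = 41.480414
C = h^2 + (b-k)^2 - r^2 = 36 + 331.349209 - 196 = 171.349209
disc = B^2-4AC = 1720.6247 - 2164.4565 = -443.8318
disc < 0

0 intersection points


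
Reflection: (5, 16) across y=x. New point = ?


Reflection rule for y=x: (y, x)
(5, 16) -> (16, 5)

(16, 5)


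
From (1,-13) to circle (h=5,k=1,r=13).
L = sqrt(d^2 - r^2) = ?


d = sqrt((1-5)^2 + (-13-1)^2) = sqrt(16+196) = 14.5602
L = sqrt(212.0000 - 169) = sqrt(43.0000) = 6.5574

6.5574
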